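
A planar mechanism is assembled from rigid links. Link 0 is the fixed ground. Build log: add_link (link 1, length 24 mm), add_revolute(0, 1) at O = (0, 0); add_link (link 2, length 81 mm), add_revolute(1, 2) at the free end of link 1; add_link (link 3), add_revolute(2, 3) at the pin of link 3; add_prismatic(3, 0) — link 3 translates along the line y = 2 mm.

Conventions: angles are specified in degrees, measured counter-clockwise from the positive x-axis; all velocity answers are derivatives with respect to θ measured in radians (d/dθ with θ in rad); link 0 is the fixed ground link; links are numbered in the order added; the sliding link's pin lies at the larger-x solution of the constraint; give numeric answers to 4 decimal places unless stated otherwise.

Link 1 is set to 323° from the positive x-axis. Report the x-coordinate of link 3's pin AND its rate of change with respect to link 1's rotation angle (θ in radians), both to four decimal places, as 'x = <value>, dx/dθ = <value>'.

geometry: r = 24 mm, L = 81 mm, e = 2 mm
crank pin P = (r cos θ, r sin θ) = (19.167252, -14.443561)
h = r sin θ − e = -14.443561 − 2 = -16.443561
x = r cos θ + √(L² − h²) = 19.167252 + 79.313362 = 98.480614
dx/dθ = −r sin θ − h·r cos θ/√(L² − h²) (θ in radians; h = -16.443561) = 18.417391

x = 98.4806, dx/dθ = 18.4174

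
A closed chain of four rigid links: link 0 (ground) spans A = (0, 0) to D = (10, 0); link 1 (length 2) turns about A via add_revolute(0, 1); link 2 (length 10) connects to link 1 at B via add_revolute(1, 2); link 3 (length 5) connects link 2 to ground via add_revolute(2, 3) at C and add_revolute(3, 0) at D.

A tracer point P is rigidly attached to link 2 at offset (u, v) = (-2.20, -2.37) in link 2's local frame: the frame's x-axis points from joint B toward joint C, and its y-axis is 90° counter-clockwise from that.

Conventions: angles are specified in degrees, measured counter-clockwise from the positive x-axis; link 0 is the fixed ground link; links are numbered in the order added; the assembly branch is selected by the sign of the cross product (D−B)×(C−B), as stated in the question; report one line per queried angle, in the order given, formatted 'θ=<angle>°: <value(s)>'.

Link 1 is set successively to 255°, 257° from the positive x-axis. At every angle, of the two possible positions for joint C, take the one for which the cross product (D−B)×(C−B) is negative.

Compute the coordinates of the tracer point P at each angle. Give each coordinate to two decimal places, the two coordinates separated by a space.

A=(0,0), D=(10.00,0)
θ=255°: B = A + 2.00·(cos255°, sin255°) = (-0.5176, -1.9319)
θ=255°: |BD| = 10.6936
θ=255°: circle(B,10.00) ∩ circle(D,5.00): a=8.8536, h=4.6491
θ=255°:   candidates: C₊=(7.3504,4.2402) cross=49.716; C₋=(9.0301,-4.9050) cross=-49.716
θ=255°:   branch - wants cross < 0 → take C=(9.0301,-4.9050) (cross=-49.716)
θ=255°: ex = (C−B)/|BC| = (0.9548,-0.2973); ey = (0.2973,0.9548)
θ=255°: P = B + -2.20·ex + -2.37·ey = (-3.3228,-3.5406)
θ=257°: B = A + 2.00·(cos257°, sin257°) = (-0.4499, -1.9487)
θ=257°: |BD| = 10.6301
θ=257°: circle(B,10.00) ∩ circle(D,5.00): a=8.8428, h=4.6696
θ=257°:   candidates: C₊=(7.3869,4.2629) cross=49.639; C₋=(9.0991,-4.9182) cross=-49.639
θ=257°:   branch - wants cross < 0 → take C=(9.0991,-4.9182) (cross=-49.639)
θ=257°: ex = (C−B)/|BC| = (0.9549,-0.2969); ey = (0.2969,0.9549)
θ=257°: P = B + -2.20·ex + -2.37·ey = (-3.2544,-3.5586)

θ=255°: -3.32 -3.54
θ=257°: -3.25 -3.56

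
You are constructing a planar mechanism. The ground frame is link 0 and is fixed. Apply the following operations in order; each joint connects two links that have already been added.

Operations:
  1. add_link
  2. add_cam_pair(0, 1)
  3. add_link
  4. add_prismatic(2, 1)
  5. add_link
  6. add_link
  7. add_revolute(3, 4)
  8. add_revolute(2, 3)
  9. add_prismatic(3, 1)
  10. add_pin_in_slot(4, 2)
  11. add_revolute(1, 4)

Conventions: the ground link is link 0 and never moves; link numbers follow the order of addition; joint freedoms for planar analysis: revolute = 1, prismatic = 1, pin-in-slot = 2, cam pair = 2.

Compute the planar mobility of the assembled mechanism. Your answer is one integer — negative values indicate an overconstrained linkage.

ground; <1,0,0>
#1 <2,0,0>
C:0↔1 J2 <2,0,1>
#2 <3,0,1>
P:2↔1 J1 <3,1,1>
#3 <4,1,1>
#4 <5,1,1>
R:3↔4 J1 <5,2,1>
R:2↔3 J1 <5,3,1>
P:3↔1 J1 <5,4,1>
PS:4↔2 J2 <5,4,2>
R:1↔4 J1 <5,5,2>
3×4 − 2×5 − 1×2 = 0

M = 0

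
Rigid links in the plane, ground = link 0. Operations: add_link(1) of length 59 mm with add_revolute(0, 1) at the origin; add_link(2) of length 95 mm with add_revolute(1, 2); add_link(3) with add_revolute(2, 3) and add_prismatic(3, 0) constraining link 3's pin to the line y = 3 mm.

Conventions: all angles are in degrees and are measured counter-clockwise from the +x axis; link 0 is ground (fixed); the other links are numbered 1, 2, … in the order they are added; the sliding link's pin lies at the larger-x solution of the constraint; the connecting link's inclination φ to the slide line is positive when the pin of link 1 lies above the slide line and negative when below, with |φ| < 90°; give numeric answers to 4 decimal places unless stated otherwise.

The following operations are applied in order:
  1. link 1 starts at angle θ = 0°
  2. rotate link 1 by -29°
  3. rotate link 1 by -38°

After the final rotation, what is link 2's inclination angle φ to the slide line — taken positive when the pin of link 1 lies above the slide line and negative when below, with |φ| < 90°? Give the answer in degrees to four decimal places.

geometry: r = 59 mm, L = 95 mm, e = 3 mm; θ starts at 0°
rotate link 1 by -29°: θ ← 0° -29° = -29°
rotate link 1 by -38°: θ ← -29° -38° = -67°
h = r sin θ − e = -54.309786 − 3 = -57.309786
sin φ = h / L = -57.309786 / 95 = -0.60326091
φ = arcsin(-0.60326091) = -37.103802°

-37.1038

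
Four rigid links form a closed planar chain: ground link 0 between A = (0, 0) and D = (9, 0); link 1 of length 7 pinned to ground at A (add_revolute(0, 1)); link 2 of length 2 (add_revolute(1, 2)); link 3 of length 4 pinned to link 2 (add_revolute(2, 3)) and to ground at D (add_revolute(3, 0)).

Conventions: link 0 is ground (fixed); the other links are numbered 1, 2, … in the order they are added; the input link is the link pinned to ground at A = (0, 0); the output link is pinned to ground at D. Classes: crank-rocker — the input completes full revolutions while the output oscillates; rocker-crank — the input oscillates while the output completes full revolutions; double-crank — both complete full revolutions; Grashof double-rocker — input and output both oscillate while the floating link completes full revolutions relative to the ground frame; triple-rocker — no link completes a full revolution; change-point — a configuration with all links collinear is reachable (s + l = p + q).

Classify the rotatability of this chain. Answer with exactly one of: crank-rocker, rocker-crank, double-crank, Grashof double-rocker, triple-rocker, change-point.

lengths: ground=9, input=7, coupler=2, output=4
sorted: s=2 (shortest), l=9 (longest), p+q=11
s + l = 11 vs p + q = 11
s + l = p + q → change-point (collinear configuration reachable)

change-point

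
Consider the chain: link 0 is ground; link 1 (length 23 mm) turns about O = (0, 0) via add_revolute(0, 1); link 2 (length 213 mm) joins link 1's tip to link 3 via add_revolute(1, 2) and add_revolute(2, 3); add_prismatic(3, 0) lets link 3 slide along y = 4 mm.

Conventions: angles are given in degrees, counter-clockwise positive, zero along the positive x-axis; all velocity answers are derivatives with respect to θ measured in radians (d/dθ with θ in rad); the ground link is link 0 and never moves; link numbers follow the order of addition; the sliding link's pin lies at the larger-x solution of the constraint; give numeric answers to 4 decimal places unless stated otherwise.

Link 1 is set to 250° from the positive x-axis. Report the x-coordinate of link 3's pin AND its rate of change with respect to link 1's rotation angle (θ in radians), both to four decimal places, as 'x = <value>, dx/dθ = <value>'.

geometry: r = 23 mm, L = 213 mm, e = 4 mm
crank pin P = (r cos θ, r sin θ) = (-7.866463, -21.612930)
h = r sin θ − e = -21.612930 − 4 = -25.612930
x = r cos θ + √(L² − h²) = -7.866463 + 211.454434 = 203.587971
dx/dθ = −r sin θ − h·r cos θ/√(L² − h²) (θ in radians; h = -25.612930) = 20.660086

x = 203.5880, dx/dθ = 20.6601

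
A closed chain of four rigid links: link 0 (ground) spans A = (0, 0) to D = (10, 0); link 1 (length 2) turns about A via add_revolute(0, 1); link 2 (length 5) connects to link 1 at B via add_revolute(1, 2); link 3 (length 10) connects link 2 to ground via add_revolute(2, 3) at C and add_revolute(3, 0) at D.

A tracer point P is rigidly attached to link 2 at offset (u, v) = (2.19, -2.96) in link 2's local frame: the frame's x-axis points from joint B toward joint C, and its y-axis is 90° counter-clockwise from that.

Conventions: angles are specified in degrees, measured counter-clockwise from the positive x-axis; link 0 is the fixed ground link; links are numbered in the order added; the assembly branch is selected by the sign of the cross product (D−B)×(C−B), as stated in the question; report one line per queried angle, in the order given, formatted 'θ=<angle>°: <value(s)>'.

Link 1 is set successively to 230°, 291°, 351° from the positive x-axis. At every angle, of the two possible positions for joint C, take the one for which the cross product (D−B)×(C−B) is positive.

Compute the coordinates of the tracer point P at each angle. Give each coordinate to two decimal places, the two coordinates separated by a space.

A=(0,0), D=(10.00,0)
θ=230°: B = A + 2.00·(cos230°, sin230°) = (-1.2856, -1.5321)
θ=230°: |BD| = 11.3891
θ=230°: circle(B,5.00) ∩ circle(D,10.00): a=2.4019, h=4.3853
θ=230°:   candidates: C₊=(0.5046,3.1365) cross=49.944; C₋=(1.6844,-5.5544) cross=-49.944
θ=230°:   branch + wants cross > 0 → take C=(0.5046,3.1365) (cross=49.944)
θ=230°: ex = (C−B)/|BC| = (0.3580,0.9337); ey = (-0.9337,0.3580)
θ=230°: P = B + 2.19·ex + -2.96·ey = (2.2623,-0.5471)
θ=291°: B = A + 2.00·(cos291°, sin291°) = (0.7167, -1.8672)
θ=291°: |BD| = 9.4692
θ=291°: circle(B,5.00) ∩ circle(D,10.00): a=0.7744, h=4.9397
θ=291°:   candidates: C₊=(0.5019,3.1282) cross=46.775; C₋=(2.4499,-6.5572) cross=-46.775
θ=291°:   branch + wants cross > 0 → take C=(0.5019,3.1282) (cross=46.775)
θ=291°: ex = (C−B)/|BC| = (-0.0430,0.9991); ey = (-0.9991,-0.0430)
θ=291°: P = B + 2.19·ex + -2.96·ey = (3.5799,0.4480)
θ=351°: B = A + 2.00·(cos351°, sin351°) = (1.9754, -0.3129)
θ=351°: |BD| = 8.0307
θ=351°: circle(B,5.00) ∩ circle(D,10.00): a=-0.6542, h=4.9570
θ=351°:   candidates: C₊=(1.1285,4.6149) cross=39.808; C₋=(1.5148,-5.2916) cross=-39.808
θ=351°:   branch + wants cross > 0 → take C=(1.1285,4.6149) (cross=39.808)
θ=351°: ex = (C−B)/|BC| = (-0.1694,0.9856); ey = (-0.9856,-0.1694)
θ=351°: P = B + 2.19·ex + -2.96·ey = (4.5217,2.3468)

θ=230°: 2.26 -0.55
θ=291°: 3.58 0.45
θ=351°: 4.52 2.35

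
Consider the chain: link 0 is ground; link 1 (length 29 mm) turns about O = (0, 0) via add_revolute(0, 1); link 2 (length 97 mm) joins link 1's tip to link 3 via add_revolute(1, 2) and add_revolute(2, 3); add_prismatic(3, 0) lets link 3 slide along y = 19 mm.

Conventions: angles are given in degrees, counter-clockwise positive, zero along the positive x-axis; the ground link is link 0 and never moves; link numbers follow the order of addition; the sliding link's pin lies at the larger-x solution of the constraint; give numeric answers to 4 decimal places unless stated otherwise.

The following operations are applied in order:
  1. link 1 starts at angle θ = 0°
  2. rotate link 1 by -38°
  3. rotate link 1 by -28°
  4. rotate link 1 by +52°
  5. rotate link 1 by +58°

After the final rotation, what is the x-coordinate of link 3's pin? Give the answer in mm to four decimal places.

geometry: r = 29 mm, L = 97 mm, e = 19 mm; θ starts at 0°
rotate link 1 by -38°: θ ← 0° -38° = -38°
rotate link 1 by -28°: θ ← -38° -28° = -66°
rotate link 1 by +52°: θ ← -66° +52° = -14°
rotate link 1 by +58°: θ ← -14° +58° = 44°
crank pin P = (r cos θ, r sin θ) = (20.860854, 20.145093)
h = r sin θ − e = 20.145093 − 19 = 1.145093
x = r cos θ + √(L² − h²) = 20.860854 + 96.993241 = 117.854095

117.8541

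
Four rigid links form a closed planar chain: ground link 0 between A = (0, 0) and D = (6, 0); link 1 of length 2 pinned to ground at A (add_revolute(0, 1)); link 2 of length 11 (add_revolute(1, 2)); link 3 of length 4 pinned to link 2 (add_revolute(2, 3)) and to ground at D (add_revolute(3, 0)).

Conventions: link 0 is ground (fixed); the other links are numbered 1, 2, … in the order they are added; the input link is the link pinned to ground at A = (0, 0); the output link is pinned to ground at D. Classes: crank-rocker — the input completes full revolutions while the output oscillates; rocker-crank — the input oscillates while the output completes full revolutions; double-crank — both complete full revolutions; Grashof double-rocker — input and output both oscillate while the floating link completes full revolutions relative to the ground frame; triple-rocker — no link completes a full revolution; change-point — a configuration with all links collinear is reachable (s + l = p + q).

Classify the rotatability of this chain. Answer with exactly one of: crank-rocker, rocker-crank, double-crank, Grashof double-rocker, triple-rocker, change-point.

lengths: ground=6, input=2, coupler=11, output=4
sorted: s=2 (shortest), l=11 (longest), p+q=10
s + l = 13 vs p + q = 10
s + l > p + q → non-Grashof → no link fully rotates → triple-rocker

triple-rocker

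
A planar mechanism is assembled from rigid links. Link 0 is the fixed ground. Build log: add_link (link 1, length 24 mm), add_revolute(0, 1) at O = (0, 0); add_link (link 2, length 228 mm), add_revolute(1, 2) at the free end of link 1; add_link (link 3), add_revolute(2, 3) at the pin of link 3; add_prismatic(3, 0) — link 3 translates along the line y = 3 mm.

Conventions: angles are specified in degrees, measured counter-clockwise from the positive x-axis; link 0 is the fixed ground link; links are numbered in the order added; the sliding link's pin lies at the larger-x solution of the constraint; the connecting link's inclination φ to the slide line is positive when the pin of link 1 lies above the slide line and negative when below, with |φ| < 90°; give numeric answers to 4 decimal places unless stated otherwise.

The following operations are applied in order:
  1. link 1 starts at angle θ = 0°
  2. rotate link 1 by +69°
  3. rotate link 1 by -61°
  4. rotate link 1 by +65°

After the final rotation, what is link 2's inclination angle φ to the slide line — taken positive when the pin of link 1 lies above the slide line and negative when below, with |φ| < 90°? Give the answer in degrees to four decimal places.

geometry: r = 24 mm, L = 228 mm, e = 3 mm; θ starts at 0°
rotate link 1 by +69°: θ ← 0° +69° = 69°
rotate link 1 by -61°: θ ← 69° -61° = 8°
rotate link 1 by +65°: θ ← 8° +65° = 73°
h = r sin θ − e = 22.951314 − 3 = 19.951314
sin φ = h / L = 19.951314 / 228 = 0.08750576
φ = arcsin(0.08750576) = 5.020132°

5.0201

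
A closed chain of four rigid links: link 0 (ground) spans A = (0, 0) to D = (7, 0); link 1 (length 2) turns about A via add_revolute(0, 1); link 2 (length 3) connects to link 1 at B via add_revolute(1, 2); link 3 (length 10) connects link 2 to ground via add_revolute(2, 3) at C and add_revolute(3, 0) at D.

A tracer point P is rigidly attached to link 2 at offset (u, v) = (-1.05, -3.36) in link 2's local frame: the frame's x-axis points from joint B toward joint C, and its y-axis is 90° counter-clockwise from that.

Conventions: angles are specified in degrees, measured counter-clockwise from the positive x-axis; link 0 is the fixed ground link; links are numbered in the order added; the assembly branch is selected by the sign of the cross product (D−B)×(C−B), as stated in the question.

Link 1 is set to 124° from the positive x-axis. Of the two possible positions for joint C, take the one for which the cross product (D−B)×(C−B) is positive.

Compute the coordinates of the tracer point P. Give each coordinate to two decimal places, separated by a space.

A=(0,0), D=(7.00,0)
B = A + 2.00·(cos124°, sin124°) = (-1.1184, 1.6581)
|BD| = 8.2860
circle(B,3.00) ∩ circle(D,10.00): a=-1.3482, h=2.6800
  candidates: C₊=(-1.9031,4.5536) cross=22.206; C₋=(-2.9756,-0.6979) cross=-22.206
  branch + wants cross > 0 → take C=(-1.9031,4.5536) (cross=22.206)
ex = (C−B)/|BC| = (-0.2616,0.9652); ey = (-0.9652,-0.2616)
P = B + -1.05·ex + -3.36·ey = (2.3993,1.5235)

2.40 1.52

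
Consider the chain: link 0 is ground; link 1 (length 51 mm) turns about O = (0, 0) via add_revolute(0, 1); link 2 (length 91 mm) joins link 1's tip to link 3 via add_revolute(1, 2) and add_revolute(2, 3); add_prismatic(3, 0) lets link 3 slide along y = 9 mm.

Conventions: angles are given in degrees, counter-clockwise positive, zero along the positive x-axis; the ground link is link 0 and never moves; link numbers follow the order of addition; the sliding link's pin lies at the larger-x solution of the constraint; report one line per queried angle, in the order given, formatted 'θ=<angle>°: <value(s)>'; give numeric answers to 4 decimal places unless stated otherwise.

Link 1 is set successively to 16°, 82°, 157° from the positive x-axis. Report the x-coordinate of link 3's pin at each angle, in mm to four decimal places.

geometry: r = 51 mm, L = 91 mm, e = 9 mm
θ=16°: crank pin P = (r cos θ, r sin θ) = (49.024346, 14.057505)
θ=16°: h = r sin θ − e = 14.057505 − 9 = 5.057505
θ=16°: x = r cos θ + √(L² − h²) = 49.024346 + 90.859351 = 139.883697
θ=82°: crank pin P = (r cos θ, r sin θ) = (7.097828, 50.503672)
θ=82°: h = r sin θ − e = 50.503672 − 9 = 41.503672
θ=82°: x = r cos θ + √(L² − h²) = 7.097828 + 80.984228 = 88.082057
θ=157°: crank pin P = (r cos θ, r sin θ) = (-46.945748, 19.927288)
θ=157°: h = r sin θ − e = 19.927288 − 9 = 10.927288
θ=157°: x = r cos θ + √(L² − h²) = -46.945748 + 90.341543 = 43.395795

θ=16°: 139.8837
θ=82°: 88.0821
θ=157°: 43.3958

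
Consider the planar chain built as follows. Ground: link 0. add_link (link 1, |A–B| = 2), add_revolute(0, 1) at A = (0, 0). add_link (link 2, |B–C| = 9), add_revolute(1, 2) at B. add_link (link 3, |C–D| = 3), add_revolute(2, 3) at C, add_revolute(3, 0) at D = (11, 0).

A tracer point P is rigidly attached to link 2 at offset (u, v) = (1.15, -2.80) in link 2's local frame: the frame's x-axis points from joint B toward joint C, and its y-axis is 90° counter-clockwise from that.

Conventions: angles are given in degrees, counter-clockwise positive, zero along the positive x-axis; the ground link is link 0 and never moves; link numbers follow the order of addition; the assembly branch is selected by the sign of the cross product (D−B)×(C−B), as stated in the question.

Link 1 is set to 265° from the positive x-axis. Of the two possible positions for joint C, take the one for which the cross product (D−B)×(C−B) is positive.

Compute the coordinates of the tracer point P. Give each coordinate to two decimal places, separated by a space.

A=(0,0), D=(11.00,0)
B = A + 2.00·(cos265°, sin265°) = (-0.1743, -1.9924)
|BD| = 11.3505
circle(B,9.00) ∩ circle(D,3.00): a=8.8469, h=1.6528
  candidates: C₊=(8.2451,1.1877) cross=18.761; C₋=(8.8254,-2.0666) cross=-18.761
  branch + wants cross > 0 → take C=(8.2451,1.1877) (cross=18.761)
ex = (C−B)/|BC| = (0.9355,0.3533); ey = (-0.3533,0.9355)
P = B + 1.15·ex + -2.80·ey = (1.8909,-4.2054)

1.89 -4.21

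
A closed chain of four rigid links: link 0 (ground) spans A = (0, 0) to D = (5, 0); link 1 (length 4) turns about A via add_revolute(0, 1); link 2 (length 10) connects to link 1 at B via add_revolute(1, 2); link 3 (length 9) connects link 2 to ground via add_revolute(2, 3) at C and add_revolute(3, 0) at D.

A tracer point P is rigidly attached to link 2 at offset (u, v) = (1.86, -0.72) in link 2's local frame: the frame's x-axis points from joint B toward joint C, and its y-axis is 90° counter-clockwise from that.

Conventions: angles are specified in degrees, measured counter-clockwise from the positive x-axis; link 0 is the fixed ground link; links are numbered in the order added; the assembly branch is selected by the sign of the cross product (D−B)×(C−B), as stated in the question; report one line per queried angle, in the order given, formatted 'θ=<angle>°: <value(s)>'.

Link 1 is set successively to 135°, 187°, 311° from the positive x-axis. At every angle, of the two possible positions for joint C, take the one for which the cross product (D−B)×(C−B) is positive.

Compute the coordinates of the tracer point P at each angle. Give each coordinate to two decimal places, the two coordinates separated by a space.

A=(0,0), D=(5.00,0)
θ=135°: B = A + 4.00·(cos135°, sin135°) = (-2.8284, 2.8284)
θ=135°: |BD| = 8.3237
θ=135°: circle(B,10.00) ∩ circle(D,9.00): a=5.3032, h=8.4780
θ=135°:   candidates: C₊=(5.0400,8.9999) cross=70.568; C₋=(-0.7217,-6.9471) cross=-70.568
θ=135°:   branch + wants cross > 0 → take C=(5.0400,8.9999) (cross=70.568)
θ=135°: ex = (C−B)/|BC| = (0.7868,0.6171); ey = (-0.6171,0.7868)
θ=135°: P = B + 1.86·ex + -0.72·ey = (-0.9205,3.4098)
θ=187°: B = A + 4.00·(cos187°, sin187°) = (-3.9702, -0.4875)
θ=187°: |BD| = 8.9834
θ=187°: circle(B,10.00) ∩ circle(D,9.00): a=5.5492, h=8.3190
θ=187°:   candidates: C₊=(1.1194,8.1204) cross=74.733; C₋=(2.0223,-8.4931) cross=-74.733
θ=187°:   branch + wants cross > 0 → take C=(1.1194,8.1204) (cross=74.733)
θ=187°: ex = (C−B)/|BC| = (0.5090,0.8608); ey = (-0.8608,0.5090)
θ=187°: P = B + 1.86·ex + -0.72·ey = (-2.4037,0.7471)
θ=311°: B = A + 4.00·(cos311°, sin311°) = (2.6242, -3.0188)
θ=311°: |BD| = 3.8416
θ=311°: circle(B,10.00) ∩ circle(D,9.00): a=4.3937, h=8.9830
θ=311°:   candidates: C₊=(-1.7177,5.9894) cross=34.509; C₋=(12.4007,-5.1215) cross=-34.509
θ=311°:   branch + wants cross > 0 → take C=(-1.7177,5.9894) (cross=34.509)
θ=311°: ex = (C−B)/|BC| = (-0.4342,0.9008); ey = (-0.9008,-0.4342)
θ=311°: P = B + 1.86·ex + -0.72·ey = (2.4652,-1.0307)

θ=135°: -0.92 3.41
θ=187°: -2.40 0.75
θ=311°: 2.47 -1.03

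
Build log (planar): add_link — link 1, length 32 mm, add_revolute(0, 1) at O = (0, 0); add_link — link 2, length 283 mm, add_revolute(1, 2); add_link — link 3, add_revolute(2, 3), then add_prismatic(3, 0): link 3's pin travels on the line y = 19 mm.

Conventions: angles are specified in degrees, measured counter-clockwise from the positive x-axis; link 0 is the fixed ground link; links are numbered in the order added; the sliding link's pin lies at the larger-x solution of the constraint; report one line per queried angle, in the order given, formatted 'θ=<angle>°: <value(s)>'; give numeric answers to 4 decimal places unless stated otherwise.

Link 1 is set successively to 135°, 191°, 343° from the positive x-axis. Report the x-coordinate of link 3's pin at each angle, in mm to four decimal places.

geometry: r = 32 mm, L = 283 mm, e = 19 mm
θ=135°: crank pin P = (r cos θ, r sin θ) = (-22.627417, 22.627417)
θ=135°: h = r sin θ − e = 22.627417 − 19 = 3.627417
θ=135°: x = r cos θ + √(L² − h²) = -22.627417 + 282.976751 = 260.349334
θ=191°: crank pin P = (r cos θ, r sin θ) = (-31.412070, -6.105888)
θ=191°: h = r sin θ − e = -6.105888 − 19 = -25.105888
θ=191°: x = r cos θ + √(L² − h²) = -31.412070 + 281.884186 = 250.472116
θ=343°: crank pin P = (r cos θ, r sin θ) = (30.601752, -9.355895)
θ=343°: h = r sin θ − e = -9.355895 − 19 = -28.355895
θ=343°: x = r cos θ + √(L² − h²) = 30.601752 + 281.575821 = 312.177574

θ=135°: 260.3493
θ=191°: 250.4721
θ=343°: 312.1776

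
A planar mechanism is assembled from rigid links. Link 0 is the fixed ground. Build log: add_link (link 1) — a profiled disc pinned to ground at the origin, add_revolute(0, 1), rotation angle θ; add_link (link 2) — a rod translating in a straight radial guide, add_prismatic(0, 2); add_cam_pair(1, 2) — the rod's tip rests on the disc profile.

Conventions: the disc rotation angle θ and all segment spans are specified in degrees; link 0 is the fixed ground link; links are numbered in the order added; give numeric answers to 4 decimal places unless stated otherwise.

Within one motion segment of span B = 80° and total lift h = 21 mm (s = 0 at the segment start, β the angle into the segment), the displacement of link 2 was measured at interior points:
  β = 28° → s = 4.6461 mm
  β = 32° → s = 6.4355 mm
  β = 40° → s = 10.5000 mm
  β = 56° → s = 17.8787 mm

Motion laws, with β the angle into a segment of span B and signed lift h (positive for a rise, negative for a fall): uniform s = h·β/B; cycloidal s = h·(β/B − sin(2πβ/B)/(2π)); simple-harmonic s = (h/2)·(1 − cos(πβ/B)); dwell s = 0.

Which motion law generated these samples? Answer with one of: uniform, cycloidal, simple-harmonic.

candidates at β/B = r: uniform s = h·r (linear in β); cycloidal s = h·(r − sin(2πr)/(2π)); simple-harmonic s = (h/2)(1 − cos(πr))
β=28°: printed 4.6461 | uniform 7.3500, cycloidal 4.6461, simple-harmonic 5.7331
β=32°: printed 6.4355 | uniform 8.4000, cycloidal 6.4355, simple-harmonic 7.2553
β=40°: printed 10.5000 | uniform 10.5000, cycloidal 10.5000, simple-harmonic 10.5000
β=56°: printed 17.8787 | uniform 14.7000, cycloidal 17.8787, simple-harmonic 16.6717
only one law matches every sample → cycloidal

cycloidal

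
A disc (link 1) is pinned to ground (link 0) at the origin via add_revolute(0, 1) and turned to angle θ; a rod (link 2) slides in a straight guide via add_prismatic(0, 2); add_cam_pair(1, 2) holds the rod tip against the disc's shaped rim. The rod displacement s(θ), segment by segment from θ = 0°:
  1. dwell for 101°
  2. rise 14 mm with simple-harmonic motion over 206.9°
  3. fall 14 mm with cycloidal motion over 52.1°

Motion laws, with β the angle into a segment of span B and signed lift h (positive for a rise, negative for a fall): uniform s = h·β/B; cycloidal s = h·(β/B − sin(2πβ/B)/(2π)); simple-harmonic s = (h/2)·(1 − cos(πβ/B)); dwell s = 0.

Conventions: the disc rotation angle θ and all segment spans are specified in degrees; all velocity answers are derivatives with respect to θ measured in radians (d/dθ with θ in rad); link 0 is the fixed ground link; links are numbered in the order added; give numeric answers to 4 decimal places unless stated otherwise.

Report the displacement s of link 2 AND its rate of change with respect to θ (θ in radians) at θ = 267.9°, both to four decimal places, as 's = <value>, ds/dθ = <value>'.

segment 1 (0° to 101°, dwell): s unchanged at 0.0000
θ = 267.9° falls in segment 2 (101° to 307.9°, simple-harmonic, h = 14): β = 267.9 − 101 = 166.9°, B = 206.9°; Δs = 14/2·(1 − cos(π·0.8067)) = 12.7481; s = 0.0000 + 12.7481 = 12.7481
velocity in seg [101°–307.9°] (simple-harmonic), θ in radians: β = 166.9° = 2.9130 rad, B = 206.9° = 3.6111 rad; ds/dθ = (πh/(2B)) sin(πβ/B) = (π·14/(2·3.6111)) sin(π·0.8067) = 3.475537 mm/rad

s = 12.7481, ds/dθ = 3.4755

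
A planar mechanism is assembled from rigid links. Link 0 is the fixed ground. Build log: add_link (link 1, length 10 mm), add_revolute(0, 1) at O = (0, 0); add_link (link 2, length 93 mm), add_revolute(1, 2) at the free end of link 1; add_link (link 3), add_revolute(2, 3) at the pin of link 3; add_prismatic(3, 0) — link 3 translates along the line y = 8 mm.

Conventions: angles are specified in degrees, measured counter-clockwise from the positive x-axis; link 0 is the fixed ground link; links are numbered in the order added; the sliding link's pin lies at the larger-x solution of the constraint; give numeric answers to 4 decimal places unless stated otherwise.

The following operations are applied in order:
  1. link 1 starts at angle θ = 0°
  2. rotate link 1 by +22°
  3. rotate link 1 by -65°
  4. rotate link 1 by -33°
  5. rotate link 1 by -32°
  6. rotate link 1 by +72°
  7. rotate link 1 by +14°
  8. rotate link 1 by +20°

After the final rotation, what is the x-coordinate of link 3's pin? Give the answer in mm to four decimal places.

geometry: r = 10 mm, L = 93 mm, e = 8 mm; θ starts at 0°
rotate link 1 by +22°: θ ← 0° +22° = 22°
rotate link 1 by -65°: θ ← 22° -65° = -43°
rotate link 1 by -33°: θ ← -43° -33° = -76°
rotate link 1 by -32°: θ ← -76° -32° = -108°
rotate link 1 by +72°: θ ← -108° +72° = -36°
rotate link 1 by +14°: θ ← -36° +14° = -22°
rotate link 1 by +20°: θ ← -22° +20° = -2°
crank pin P = (r cos θ, r sin θ) = (9.993908, -0.348995)
h = r sin θ − e = -0.348995 − 8 = -8.348995
x = r cos θ + √(L² − h²) = 9.993908 + 92.624480 = 102.618388

102.6184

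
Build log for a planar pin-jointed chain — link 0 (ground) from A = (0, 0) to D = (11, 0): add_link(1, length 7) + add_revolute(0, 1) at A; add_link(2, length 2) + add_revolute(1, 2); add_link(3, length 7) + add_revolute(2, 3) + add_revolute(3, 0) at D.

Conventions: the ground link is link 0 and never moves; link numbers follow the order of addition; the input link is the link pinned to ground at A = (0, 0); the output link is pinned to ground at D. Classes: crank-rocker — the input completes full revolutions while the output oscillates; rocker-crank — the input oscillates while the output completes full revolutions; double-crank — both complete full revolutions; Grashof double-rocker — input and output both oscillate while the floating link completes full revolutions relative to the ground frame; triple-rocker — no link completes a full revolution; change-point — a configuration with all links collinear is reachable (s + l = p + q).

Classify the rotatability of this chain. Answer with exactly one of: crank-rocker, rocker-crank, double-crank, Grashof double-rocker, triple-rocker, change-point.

lengths: ground=11, input=7, coupler=2, output=7
sorted: s=2 (shortest), l=11 (longest), p+q=14
s + l = 13 vs p + q = 14
s + l < p + q (Grashof) with shortest = coupler link → Grashof double-rocker

Grashof double-rocker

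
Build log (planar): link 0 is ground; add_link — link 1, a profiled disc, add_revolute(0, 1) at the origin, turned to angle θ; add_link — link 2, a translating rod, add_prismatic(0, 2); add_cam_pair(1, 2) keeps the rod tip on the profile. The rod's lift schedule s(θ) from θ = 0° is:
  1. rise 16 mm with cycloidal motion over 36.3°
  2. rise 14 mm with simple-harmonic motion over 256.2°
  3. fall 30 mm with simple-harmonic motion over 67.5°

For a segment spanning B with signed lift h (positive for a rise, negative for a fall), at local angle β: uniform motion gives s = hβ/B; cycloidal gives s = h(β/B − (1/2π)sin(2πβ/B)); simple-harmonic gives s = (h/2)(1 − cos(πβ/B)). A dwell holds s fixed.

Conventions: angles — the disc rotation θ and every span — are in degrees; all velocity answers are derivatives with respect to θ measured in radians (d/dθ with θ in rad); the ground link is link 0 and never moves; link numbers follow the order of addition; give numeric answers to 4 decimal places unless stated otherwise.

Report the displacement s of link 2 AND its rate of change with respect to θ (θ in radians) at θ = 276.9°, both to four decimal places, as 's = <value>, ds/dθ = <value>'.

seg 1 [0°–36.3°] cycloidal, h=16: full span → s += 16 → s = 16.0000
seg 2 [36.3°–292.5°] simple-harmonic, h=14: θ=276.9° here. β=240.6, B=256.2. 14/2·(1 − cos(π·0.9391)) = 13.8723 → s = 29.8723
velocity in seg [36.3°–292.5°] (simple-harmonic), θ in radians: β = 240.6° = 4.1993 rad, B = 256.2° = 4.4715 rad; ds/dθ = (πh/(2B)) sin(πβ/B) = (π·14/(2·4.4715)) sin(π·0.9391) = 0.935050 mm/rad

s = 29.8723, ds/dθ = 0.9351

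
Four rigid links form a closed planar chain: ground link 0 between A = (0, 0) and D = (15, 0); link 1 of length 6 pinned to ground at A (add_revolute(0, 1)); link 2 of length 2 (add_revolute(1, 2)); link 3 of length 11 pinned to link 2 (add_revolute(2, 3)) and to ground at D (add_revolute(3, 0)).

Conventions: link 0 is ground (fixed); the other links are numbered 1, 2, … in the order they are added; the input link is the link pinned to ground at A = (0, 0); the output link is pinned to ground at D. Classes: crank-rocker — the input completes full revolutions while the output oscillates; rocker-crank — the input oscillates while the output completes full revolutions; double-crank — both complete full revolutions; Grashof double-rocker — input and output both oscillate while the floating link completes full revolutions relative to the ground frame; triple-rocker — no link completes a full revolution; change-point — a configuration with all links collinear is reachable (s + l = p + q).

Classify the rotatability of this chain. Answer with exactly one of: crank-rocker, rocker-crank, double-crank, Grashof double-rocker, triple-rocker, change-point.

lengths: ground=15, input=6, coupler=2, output=11
sorted: s=2 (shortest), l=15 (longest), p+q=17
s + l = 17 vs p + q = 17
s + l = p + q → change-point (collinear configuration reachable)

change-point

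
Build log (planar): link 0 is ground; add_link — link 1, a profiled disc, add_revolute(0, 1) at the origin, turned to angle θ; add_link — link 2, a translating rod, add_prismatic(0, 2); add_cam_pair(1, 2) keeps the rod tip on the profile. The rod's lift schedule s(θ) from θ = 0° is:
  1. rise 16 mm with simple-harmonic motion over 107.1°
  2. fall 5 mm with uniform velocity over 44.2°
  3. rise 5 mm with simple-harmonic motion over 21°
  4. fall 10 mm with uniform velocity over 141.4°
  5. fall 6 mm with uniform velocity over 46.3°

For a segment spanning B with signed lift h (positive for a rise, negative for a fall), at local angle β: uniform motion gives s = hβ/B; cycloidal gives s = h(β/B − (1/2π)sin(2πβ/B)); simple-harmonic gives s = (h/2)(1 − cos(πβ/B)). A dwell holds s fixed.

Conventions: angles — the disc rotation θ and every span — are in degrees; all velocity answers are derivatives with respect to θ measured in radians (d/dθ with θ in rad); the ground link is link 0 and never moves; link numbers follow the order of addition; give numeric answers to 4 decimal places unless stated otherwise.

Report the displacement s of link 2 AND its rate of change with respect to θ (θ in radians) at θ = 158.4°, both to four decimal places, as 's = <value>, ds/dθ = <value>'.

seg 1 [0°–107.1°] simple-harmonic, h=16: full span → s += 16 → s = 16.0000
seg 2 [107.1°–151.3°] uniform, h=-5: full span → s += -5 → s = 11.0000
seg 3 [151.3°–172.3°] simple-harmonic, h=5: θ=158.4° here. β=7.1, B=21. 5/2·(1 − cos(π·0.3381)) = 1.2825 → s = 12.2825
velocity in seg [151.3°–172.3°] (simple-harmonic), θ in radians: β = 7.1° = 0.1239 rad, B = 21° = 0.3665 rad; ds/dθ = (πh/(2B)) sin(πβ/B) = (π·5/(2·0.3665)) sin(π·0.3381) = 18.715890 mm/rad

s = 12.2825, ds/dθ = 18.7159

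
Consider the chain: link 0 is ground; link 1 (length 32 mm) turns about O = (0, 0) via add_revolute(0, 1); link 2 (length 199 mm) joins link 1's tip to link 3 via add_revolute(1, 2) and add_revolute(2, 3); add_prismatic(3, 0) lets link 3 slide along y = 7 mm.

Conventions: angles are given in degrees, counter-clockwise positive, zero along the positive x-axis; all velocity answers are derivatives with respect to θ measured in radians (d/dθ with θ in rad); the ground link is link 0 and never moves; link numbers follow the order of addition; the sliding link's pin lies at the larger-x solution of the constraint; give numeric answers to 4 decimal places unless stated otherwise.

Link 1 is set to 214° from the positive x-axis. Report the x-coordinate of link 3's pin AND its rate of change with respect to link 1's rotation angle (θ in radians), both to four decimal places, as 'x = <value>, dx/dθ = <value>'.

geometry: r = 32 mm, L = 199 mm, e = 7 mm
crank pin P = (r cos θ, r sin θ) = (-26.529202, -17.894173)
h = r sin θ − e = -17.894173 − 7 = -24.894173
x = r cos θ + √(L² − h²) = -26.529202 + 197.436775 = 170.907573
dx/dθ = −r sin θ − h·r cos θ/√(L² − h²) (θ in radians; h = -24.894173) = 14.549190

x = 170.9076, dx/dθ = 14.5492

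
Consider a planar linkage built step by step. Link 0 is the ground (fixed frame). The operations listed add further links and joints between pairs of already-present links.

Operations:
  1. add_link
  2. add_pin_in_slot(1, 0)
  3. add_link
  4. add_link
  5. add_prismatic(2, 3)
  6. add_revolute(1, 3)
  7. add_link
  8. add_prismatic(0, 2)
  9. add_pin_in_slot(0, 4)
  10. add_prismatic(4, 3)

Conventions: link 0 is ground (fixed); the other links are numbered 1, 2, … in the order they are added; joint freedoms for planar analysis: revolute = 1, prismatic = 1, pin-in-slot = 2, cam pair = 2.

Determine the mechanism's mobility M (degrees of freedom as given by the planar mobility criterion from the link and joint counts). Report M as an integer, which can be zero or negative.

L=1 J1=0 J2=0
add link → L=2 J1=0 J2=0
PS@1,0 dof=2 J2 → L=2 J1=0 J2=1
add link → L=3 J1=0 J2=1
add link → L=4 J1=0 J2=1
P@2,3 dof=1 J1 → L=4 J1=1 J2=1
R@1,3 dof=1 J1 → L=4 J1=2 J2=1
add link → L=5 J1=2 J2=1
P@0,2 dof=1 J1 → L=5 J1=3 J2=1
PS@0,4 dof=2 J2 → L=5 J1=3 J2=2
P@4,3 dof=1 J1 → L=5 J1=4 J2=2
M=3(L−1)−2J1−J2=3·4−2·4−2=2

M = 2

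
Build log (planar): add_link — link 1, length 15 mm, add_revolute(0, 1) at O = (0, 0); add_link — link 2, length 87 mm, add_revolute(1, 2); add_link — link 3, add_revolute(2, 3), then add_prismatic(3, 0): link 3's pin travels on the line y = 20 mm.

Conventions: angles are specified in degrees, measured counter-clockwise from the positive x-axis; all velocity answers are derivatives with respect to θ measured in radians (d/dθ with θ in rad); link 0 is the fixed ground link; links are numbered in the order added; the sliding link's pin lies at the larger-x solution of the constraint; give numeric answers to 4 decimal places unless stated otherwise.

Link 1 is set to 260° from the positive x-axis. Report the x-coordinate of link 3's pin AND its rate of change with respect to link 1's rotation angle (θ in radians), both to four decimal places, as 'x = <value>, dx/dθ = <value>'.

geometry: r = 15 mm, L = 87 mm, e = 20 mm
crank pin P = (r cos θ, r sin θ) = (-2.604723, -14.772116)
h = r sin θ − e = -14.772116 − 20 = -34.772116
x = r cos θ + √(L² − h²) = -2.604723 + 79.748981 = 77.144258
dx/dθ = −r sin θ − h·r cos θ/√(L² − h²) (θ in radians; h = -34.772116) = 13.636406

x = 77.1443, dx/dθ = 13.6364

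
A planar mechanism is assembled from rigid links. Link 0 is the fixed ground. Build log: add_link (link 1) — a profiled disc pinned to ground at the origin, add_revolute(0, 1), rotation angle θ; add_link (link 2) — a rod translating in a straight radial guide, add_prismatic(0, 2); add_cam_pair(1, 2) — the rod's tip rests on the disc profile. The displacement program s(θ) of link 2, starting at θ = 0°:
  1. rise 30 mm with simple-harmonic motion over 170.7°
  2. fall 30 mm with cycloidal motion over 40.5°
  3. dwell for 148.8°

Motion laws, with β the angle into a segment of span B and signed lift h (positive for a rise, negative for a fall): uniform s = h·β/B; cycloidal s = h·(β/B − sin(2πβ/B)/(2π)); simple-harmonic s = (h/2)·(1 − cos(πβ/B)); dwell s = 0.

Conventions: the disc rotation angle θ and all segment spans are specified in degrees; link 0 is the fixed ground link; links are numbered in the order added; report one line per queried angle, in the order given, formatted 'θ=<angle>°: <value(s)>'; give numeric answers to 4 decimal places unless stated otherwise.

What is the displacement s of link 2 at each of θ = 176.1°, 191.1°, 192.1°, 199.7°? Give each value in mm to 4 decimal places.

seg 1 [0°–170.7°] simple-harmonic, h=30: full span → s += 30 → s = 30.0000
seg 2 [170.7°–211.2°] cycloidal, h=-30: θ=176.1° here. β=5.4, B=40.5. -30·(0.1333 − sin(2π·0.1333)/(2π)) = -0.4517 → s = 29.5483
seg 2 [170.7°–211.2°] cycloidal, h=-30: θ=191.1° here. β=20.4, B=40.5. -30·(0.5037 − sin(2π·0.5037)/(2π)) = -15.2222 → s = 14.7778
seg 2 [170.7°–211.2°] cycloidal, h=-30: θ=192.1° here. β=21.4, B=40.5. -30·(0.5284 − sin(2π·0.5284)/(2π)) = -16.6992 → s = 13.3008
seg 2 [170.7°–211.2°] cycloidal, h=-30: θ=199.7° here. β=29, B=40.5. -30·(0.7160 − sin(2π·0.7160)/(2π)) = -26.1479 → s = 3.8521

θ=176.1°: 29.5483
θ=191.1°: 14.7778
θ=192.1°: 13.3008
θ=199.7°: 3.8521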